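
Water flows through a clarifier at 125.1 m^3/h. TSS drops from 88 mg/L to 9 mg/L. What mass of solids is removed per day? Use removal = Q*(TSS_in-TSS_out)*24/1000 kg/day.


Concentration drop: TSS_in - TSS_out = 88 - 9 = 79 mg/L
Hourly solids removed = Q * dTSS = 125.1 m^3/h * 79 mg/L = 9882.9 g/h  (m^3/h * mg/L = g/h)
Daily solids removed = 9882.9 * 24 = 237189.6 g/day
Convert g to kg: 237189.6 / 1000 = 237.1896 kg/day

237.1896 kg/day


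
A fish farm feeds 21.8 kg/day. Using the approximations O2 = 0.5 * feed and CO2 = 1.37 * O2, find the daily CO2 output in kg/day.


O2 = 21.8 * 0.5 = 10.9
CO2 = 10.9 * 1.37 = 14.933

14.933 kg/day


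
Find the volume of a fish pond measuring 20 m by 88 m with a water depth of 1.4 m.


Base area = L * W = 20 * 88 = 1760 m^2
Volume = area * depth = 1760 * 1.4 = 2464 m^3

2464 m^3


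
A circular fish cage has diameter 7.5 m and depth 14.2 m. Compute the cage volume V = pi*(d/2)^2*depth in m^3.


r = d/2 = 7.5/2 = 3.75 m
Base area = pi*r^2 = pi*3.75^2 = 44.178647 m^2
Volume = 44.178647 * 14.2 = 627.337 m^3

627.337 m^3


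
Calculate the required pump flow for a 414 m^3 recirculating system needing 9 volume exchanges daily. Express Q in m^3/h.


Daily recirculation volume = 414 m^3 * 9 = 3726 m^3/day
Flow rate Q = daily volume / 24 h = 3726 / 24 = 155.25 m^3/h

155.25 m^3/h


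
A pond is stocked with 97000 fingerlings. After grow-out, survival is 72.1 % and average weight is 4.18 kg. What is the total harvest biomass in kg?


Survivors = 97000 * 72.1/100 = 69937 fish
Harvest biomass = survivors * W_f = 69937 * 4.18 = 292336.66 kg

292336.66 kg


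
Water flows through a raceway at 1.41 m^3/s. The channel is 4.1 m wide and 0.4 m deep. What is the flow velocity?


Cross-sectional area = W * d = 4.1 * 0.4 = 1.64 m^2
Velocity = Q / A = 1.41 / 1.64 = 0.859756 m/s

0.859756 m/s


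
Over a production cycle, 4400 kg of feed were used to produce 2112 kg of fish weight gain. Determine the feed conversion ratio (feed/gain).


FCR = feed consumed / weight gained
FCR = 4400 kg / 2112 kg = 2.08333

2.08333


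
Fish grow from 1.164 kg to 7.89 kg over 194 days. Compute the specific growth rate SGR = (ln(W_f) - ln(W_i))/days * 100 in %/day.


ln(W_f) = ln(7.89) = 2.0655961
ln(W_i) = ln(1.164) = 0.15186235
ln(W_f) - ln(W_i) = 2.0655961 - 0.15186235 = 1.9137338
SGR = 1.9137338 / 194 * 100 = 0.986461 %/day

0.986461 %/day


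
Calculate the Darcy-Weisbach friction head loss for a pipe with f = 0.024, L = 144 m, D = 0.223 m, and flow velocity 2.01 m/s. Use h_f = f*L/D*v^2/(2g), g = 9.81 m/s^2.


v^2 = 2.01^2 = 4.0401 m^2/s^2
L/D = 144/0.223 = 645.73991
h_f = f*(L/D)*v^2/(2g) = 0.024 * 645.73991 * 4.0401 / 19.62 = 3.19126 m

3.19126 m


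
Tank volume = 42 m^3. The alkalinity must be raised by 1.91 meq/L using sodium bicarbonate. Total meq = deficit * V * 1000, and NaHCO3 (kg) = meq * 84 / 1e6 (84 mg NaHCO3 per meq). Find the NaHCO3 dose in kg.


Tank volume in L = 42 m^3 * 1000 = 42000 L
Total meq required = 1.91 meq/L * 42000 L = 80220 meq
NaHCO3 mass = 80220 meq * 84 mg/meq / 1e6 = 6.73848 kg

6.73848 kg


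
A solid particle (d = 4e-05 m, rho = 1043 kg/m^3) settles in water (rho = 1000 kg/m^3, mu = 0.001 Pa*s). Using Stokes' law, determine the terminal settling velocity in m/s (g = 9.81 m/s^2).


Density difference: rho_p - rho_f = 1043 - 1000 = 43 kg/m^3
d^2 = (4e-05)^2 = 1.6e-09 m^2
Numerator = (rho_p - rho_f) * g * d^2 = 43 * 9.81 * 1.6e-09 = 6.74928e-07
Denominator = 18 * mu = 18 * 0.001 = 0.018
v_s = 6.74928e-07 / 0.018 = 3.7496e-05 m/s
Check: Re = rho_f * v_s * d / mu = 1000 * 3.7496e-05 * 4e-05 / 0.001 = 0.0015 < 1, so Stokes' law applies.

3.7496e-05 m/s


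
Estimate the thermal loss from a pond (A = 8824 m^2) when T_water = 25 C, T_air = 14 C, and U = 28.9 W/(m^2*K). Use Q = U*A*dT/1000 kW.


Temperature difference dT = 25 - 14 = 11 K
Heat loss (W) = U * A * dT = 28.9 * 8824 * 11 = 2805149.6 W
Convert to kW: 2805149.6 / 1000 = 2805.1496 kW

2805.1496 kW


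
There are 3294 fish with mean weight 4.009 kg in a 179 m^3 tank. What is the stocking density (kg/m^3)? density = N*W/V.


Total biomass = 3294 fish * 4.009 kg = 13205.646 kg
Density = total biomass / volume = 13205.646 / 179 = 73.7746 kg/m^3

73.7746 kg/m^3


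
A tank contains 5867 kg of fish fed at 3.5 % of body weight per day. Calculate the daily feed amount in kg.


Feeding rate fraction = 3.5% / 100 = 0.035
Daily feed = 5867 kg * 0.035 = 205.345 kg/day

205.345 kg/day


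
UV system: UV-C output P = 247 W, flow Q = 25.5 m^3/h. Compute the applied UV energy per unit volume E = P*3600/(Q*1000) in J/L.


Energy delivered per hour = 247 W * 3600 s = 889200 J/h
Volume treated per hour = 25.5 m^3/h * 1000 = 25500 L/h
dose = 889200 / 25500 = 34.8706 J/L

34.8706 J/L


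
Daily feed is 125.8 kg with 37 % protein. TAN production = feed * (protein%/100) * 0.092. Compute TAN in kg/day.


Protein in feed = 125.8 * 37/100 = 46.546 kg/day
TAN = protein * 0.092 = 46.546 * 0.092 = 4.282232 kg/day

4.282232 kg/day


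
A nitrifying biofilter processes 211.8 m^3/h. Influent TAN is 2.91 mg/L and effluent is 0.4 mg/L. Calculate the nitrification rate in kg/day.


Concentration drop: TAN_in - TAN_out = 2.91 - 0.4 = 2.51 mg/L
Hourly TAN removed = Q * dTAN = 211.8 m^3/h * 2.51 mg/L = 531.618 g/h  (m^3/h * mg/L = g/h)
Daily TAN removed = 531.618 * 24 = 12758.832 g/day
Convert to kg/day: 12758.832 / 1000 = 12.758832 kg/day

12.758832 kg/day


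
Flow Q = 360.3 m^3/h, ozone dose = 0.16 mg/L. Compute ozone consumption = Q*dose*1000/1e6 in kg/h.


O3 demand (mg/h) = Q * dose * 1000 = 360.3 * 0.16 * 1000 = 57648 mg/h
Convert mg to kg: 57648 / 1e6 = 0.057648 kg/h

0.057648 kg/h


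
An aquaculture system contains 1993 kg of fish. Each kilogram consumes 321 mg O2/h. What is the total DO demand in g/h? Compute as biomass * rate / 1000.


Total O2 consumption (mg/h) = 1993 kg * 321 mg/(kg*h) = 639753 mg/h
Convert to g/h: 639753 / 1000 = 639.753 g/h

639.753 g/h


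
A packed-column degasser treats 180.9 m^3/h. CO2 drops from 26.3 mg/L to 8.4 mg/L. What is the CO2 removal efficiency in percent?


CO2_out / CO2_in = 8.4 / 26.3 = 0.31939163
Fraction remaining = 0.31939163
efficiency = (1 - 0.31939163) * 100 = 68.0608 %

68.0608 %


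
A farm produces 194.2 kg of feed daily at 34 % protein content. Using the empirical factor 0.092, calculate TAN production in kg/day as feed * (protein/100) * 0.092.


Protein in feed = 194.2 * 34/100 = 66.028 kg/day
TAN = protein * 0.092 = 66.028 * 0.092 = 6.074576 kg/day

6.074576 kg/day


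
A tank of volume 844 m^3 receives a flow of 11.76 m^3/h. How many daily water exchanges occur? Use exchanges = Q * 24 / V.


Daily flow volume = 11.76 m^3/h * 24 h = 282.24 m^3/day
Exchanges = daily flow / tank volume = 282.24 / 844 = 0.334408 exchanges/day

0.334408 exchanges/day


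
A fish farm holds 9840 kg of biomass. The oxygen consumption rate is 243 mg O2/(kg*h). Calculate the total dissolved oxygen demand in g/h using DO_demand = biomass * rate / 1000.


Total O2 consumption (mg/h) = 9840 kg * 243 mg/(kg*h) = 2391120 mg/h
Convert to g/h: 2391120 / 1000 = 2391.12 g/h

2391.12 g/h


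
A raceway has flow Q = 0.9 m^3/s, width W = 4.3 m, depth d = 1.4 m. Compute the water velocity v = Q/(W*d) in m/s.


Cross-sectional area = W * d = 4.3 * 1.4 = 6.02 m^2
Velocity = Q / A = 0.9 / 6.02 = 0.149502 m/s

0.149502 m/s


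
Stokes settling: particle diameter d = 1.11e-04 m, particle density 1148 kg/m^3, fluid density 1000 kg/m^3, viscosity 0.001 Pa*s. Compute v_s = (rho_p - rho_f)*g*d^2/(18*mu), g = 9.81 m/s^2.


Density difference: rho_p - rho_f = 1148 - 1000 = 148 kg/m^3
d^2 = (1.11e-04)^2 = 1.2321e-08 m^2
Numerator = (rho_p - rho_f) * g * d^2 = 148 * 9.81 * 1.2321e-08 = 1.7888613e-05
Denominator = 18 * mu = 18 * 0.001 = 0.018
v_s = 1.7888613e-05 / 0.018 = 9.93812e-04 m/s
Check: Re = rho_f * v_s * d / mu = 1000 * 9.93812e-04 * 1.11e-04 / 0.001 = 0.11 < 1, so Stokes' law applies.

9.93812e-04 m/s


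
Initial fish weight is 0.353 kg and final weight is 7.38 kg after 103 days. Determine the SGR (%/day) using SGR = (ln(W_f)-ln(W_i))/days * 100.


ln(W_f) = ln(7.38) = 1.9987736
ln(W_i) = ln(0.353) = -1.0412872
ln(W_f) - ln(W_i) = 1.9987736 - -1.0412872 = 3.0400608
SGR = 3.0400608 / 103 * 100 = 2.95152 %/day

2.95152 %/day


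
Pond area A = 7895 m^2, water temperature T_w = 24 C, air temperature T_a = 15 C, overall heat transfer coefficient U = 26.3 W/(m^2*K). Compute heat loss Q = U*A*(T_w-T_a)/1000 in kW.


Temperature difference dT = 24 - 15 = 9 K
Heat loss (W) = U * A * dT = 26.3 * 7895 * 9 = 1868746.5 W
Convert to kW: 1868746.5 / 1000 = 1868.7465 kW

1868.7465 kW


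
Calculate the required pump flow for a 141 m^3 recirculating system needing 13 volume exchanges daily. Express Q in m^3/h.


Daily recirculation volume = 141 m^3 * 13 = 1833 m^3/day
Flow rate Q = daily volume / 24 h = 1833 / 24 = 76.375 m^3/h

76.375 m^3/h


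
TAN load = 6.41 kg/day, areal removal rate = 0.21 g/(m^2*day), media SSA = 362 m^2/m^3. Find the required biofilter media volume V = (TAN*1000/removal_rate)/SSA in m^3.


A = 6.41*1000 / 0.21 = 30523.81 m^2
V = 30523.81 / 362 = 84.3199

84.3199 m^3


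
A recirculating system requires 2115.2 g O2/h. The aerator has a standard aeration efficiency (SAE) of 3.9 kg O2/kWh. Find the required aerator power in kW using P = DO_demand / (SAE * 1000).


SAE in g O2/kWh = 3.9 * 1000 = 3900 g/kWh
P = DO_demand / SAE_g = 2115.2 / 3900 = 0.542359 kW

0.542359 kW


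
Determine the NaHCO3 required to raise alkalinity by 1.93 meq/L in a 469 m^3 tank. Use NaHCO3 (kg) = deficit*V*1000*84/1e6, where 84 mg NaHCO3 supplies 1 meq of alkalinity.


Tank volume in L = 469 m^3 * 1000 = 469000 L
Total meq required = 1.93 meq/L * 469000 L = 905170 meq
NaHCO3 mass = 905170 meq * 84 mg/meq / 1e6 = 76.0343 kg

76.0343 kg


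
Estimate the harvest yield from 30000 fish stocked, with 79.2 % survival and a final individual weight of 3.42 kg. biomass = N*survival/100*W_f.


Survivors = 30000 * 79.2/100 = 23760 fish
Harvest biomass = survivors * W_f = 23760 * 3.42 = 81259.2 kg

81259.2 kg


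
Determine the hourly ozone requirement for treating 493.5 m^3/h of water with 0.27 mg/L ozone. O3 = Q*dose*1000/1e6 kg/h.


O3 demand (mg/h) = Q * dose * 1000 = 493.5 * 0.27 * 1000 = 133245 mg/h
Convert mg to kg: 133245 / 1e6 = 0.133245 kg/h

0.133245 kg/h


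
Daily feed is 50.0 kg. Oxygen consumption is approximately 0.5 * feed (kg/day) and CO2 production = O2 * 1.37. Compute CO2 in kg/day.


O2 = 50.0 * 0.5 = 25
CO2 = 25 * 1.37 = 34.25

34.25 kg/day


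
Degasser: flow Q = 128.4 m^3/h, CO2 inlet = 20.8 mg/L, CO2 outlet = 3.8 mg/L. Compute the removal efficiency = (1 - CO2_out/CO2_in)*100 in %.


CO2_out / CO2_in = 3.8 / 20.8 = 0.18269231
Fraction remaining = 0.18269231
efficiency = (1 - 0.18269231) * 100 = 81.7308 %

81.7308 %


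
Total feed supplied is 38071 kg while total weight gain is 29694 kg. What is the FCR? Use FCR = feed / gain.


FCR = feed consumed / weight gained
FCR = 38071 kg / 29694 kg = 1.28211

1.28211


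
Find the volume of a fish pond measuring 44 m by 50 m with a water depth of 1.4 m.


Base area = L * W = 44 * 50 = 2200 m^2
Volume = area * depth = 2200 * 1.4 = 3080 m^3

3080 m^3


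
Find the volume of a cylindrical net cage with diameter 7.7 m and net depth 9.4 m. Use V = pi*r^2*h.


r = d/2 = 7.7/2 = 3.85 m
Base area = pi*r^2 = pi*3.85^2 = 46.566257 m^2
Volume = 46.566257 * 9.4 = 437.723 m^3

437.723 m^3


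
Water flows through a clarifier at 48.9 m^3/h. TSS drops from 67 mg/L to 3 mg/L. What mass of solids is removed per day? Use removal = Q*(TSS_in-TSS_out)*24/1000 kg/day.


Concentration drop: TSS_in - TSS_out = 67 - 3 = 64 mg/L
Hourly solids removed = Q * dTSS = 48.9 m^3/h * 64 mg/L = 3129.6 g/h  (m^3/h * mg/L = g/h)
Daily solids removed = 3129.6 * 24 = 75110.4 g/day
Convert g to kg: 75110.4 / 1000 = 75.1104 kg/day

75.1104 kg/day


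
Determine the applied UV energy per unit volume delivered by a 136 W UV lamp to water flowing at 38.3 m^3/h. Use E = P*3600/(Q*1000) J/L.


Energy delivered per hour = 136 W * 3600 s = 489600 J/h
Volume treated per hour = 38.3 m^3/h * 1000 = 38300 L/h
dose = 489600 / 38300 = 12.7833 J/L

12.7833 J/L


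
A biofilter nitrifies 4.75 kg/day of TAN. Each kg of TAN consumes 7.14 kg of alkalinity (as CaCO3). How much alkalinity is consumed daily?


Alkalinity factor: 7.14 kg CaCO3 consumed per kg TAN nitrified
alk = 4.75 kg TAN * 7.14 = 33.915 kg CaCO3/day

33.915 kg CaCO3/day


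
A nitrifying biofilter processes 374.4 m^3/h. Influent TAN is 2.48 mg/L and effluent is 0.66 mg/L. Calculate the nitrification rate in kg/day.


Concentration drop: TAN_in - TAN_out = 2.48 - 0.66 = 1.82 mg/L
Hourly TAN removed = Q * dTAN = 374.4 m^3/h * 1.82 mg/L = 681.408 g/h  (m^3/h * mg/L = g/h)
Daily TAN removed = 681.408 * 24 = 16353.792 g/day
Convert to kg/day: 16353.792 / 1000 = 16.353792 kg/day

16.353792 kg/day


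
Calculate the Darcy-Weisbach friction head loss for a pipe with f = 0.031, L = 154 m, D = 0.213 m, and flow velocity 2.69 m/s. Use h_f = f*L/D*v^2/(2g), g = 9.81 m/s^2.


v^2 = 2.69^2 = 7.2361 m^2/s^2
L/D = 154/0.213 = 723.00469
h_f = f*(L/D)*v^2/(2g) = 0.031 * 723.00469 * 7.2361 / 19.62 = 8.26625 m

8.26625 m


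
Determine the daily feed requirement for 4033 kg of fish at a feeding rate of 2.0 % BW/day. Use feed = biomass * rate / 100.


Feeding rate fraction = 2.0% / 100 = 0.02
Daily feed = 4033 kg * 0.02 = 80.66 kg/day

80.66 kg/day


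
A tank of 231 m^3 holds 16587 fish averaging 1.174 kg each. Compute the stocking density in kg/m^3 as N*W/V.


Total biomass = 16587 fish * 1.174 kg = 19473.138 kg
Density = total biomass / volume = 19473.138 / 231 = 84.2993 kg/m^3

84.2993 kg/m^3


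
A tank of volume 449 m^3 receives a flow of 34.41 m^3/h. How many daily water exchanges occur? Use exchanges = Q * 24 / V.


Daily flow volume = 34.41 m^3/h * 24 h = 825.84 m^3/day
Exchanges = daily flow / tank volume = 825.84 / 449 = 1.83929 exchanges/day

1.83929 exchanges/day


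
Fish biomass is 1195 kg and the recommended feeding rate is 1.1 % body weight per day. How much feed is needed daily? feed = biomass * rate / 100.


Feeding rate fraction = 1.1% / 100 = 0.011
Daily feed = 1195 kg * 0.011 = 13.145 kg/day

13.145 kg/day


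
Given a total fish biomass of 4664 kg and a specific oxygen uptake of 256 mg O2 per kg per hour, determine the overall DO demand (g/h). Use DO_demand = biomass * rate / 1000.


Total O2 consumption (mg/h) = 4664 kg * 256 mg/(kg*h) = 1193984 mg/h
Convert to g/h: 1193984 / 1000 = 1193.984 g/h

1193.984 g/h


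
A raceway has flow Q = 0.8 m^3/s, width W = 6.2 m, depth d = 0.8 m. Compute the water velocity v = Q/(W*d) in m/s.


Cross-sectional area = W * d = 6.2 * 0.8 = 4.96 m^2
Velocity = Q / A = 0.8 / 4.96 = 0.16129 m/s

0.16129 m/s


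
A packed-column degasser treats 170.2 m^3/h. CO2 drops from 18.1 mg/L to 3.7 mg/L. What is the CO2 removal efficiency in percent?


CO2_out / CO2_in = 3.7 / 18.1 = 0.20441989
Fraction remaining = 0.20441989
efficiency = (1 - 0.20441989) * 100 = 79.558 %

79.558 %


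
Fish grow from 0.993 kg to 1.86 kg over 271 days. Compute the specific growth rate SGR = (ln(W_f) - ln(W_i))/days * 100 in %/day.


ln(W_f) = ln(1.86) = 0.62057649
ln(W_i) = ln(0.993) = -0.0070246149
ln(W_f) - ln(W_i) = 0.62057649 - -0.0070246149 = 0.6276011
SGR = 0.6276011 / 271 * 100 = 0.231587 %/day

0.231587 %/day


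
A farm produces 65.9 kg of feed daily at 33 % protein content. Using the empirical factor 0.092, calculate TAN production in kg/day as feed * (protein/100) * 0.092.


Protein in feed = 65.9 * 33/100 = 21.747 kg/day
TAN = protein * 0.092 = 21.747 * 0.092 = 2.000724 kg/day

2.000724 kg/day


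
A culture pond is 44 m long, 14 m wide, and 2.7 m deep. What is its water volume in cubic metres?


Base area = L * W = 44 * 14 = 616 m^2
Volume = area * depth = 616 * 2.7 = 1663.2 m^3

1663.2 m^3


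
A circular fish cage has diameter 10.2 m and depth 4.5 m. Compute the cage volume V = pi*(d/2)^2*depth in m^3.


r = d/2 = 10.2/2 = 5.1 m
Base area = pi*r^2 = pi*5.1^2 = 81.712825 m^2
Volume = 81.712825 * 4.5 = 367.708 m^3

367.708 m^3


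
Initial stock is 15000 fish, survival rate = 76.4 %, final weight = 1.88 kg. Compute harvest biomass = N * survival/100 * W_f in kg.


Survivors = 15000 * 76.4/100 = 11460 fish
Harvest biomass = survivors * W_f = 11460 * 1.88 = 21544.8 kg

21544.8 kg


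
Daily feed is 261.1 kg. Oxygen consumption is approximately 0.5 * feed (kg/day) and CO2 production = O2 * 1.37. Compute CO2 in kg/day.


O2 = 261.1 * 0.5 = 130.55
CO2 = 130.55 * 1.37 = 178.8535

178.8535 kg/day


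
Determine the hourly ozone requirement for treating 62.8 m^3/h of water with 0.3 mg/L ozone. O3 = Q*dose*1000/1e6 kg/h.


O3 demand (mg/h) = Q * dose * 1000 = 62.8 * 0.3 * 1000 = 18840 mg/h
Convert mg to kg: 18840 / 1e6 = 0.01884 kg/h

0.01884 kg/h


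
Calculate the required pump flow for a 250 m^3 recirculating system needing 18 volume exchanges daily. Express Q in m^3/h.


Daily recirculation volume = 250 m^3 * 18 = 4500 m^3/day
Flow rate Q = daily volume / 24 h = 4500 / 24 = 187.5 m^3/h

187.5 m^3/h


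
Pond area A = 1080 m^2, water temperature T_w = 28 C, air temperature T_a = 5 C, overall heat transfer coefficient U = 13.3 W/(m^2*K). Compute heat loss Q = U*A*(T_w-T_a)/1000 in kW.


Temperature difference dT = 28 - 5 = 23 K
Heat loss (W) = U * A * dT = 13.3 * 1080 * 23 = 330372 W
Convert to kW: 330372 / 1000 = 330.372 kW

330.372 kW


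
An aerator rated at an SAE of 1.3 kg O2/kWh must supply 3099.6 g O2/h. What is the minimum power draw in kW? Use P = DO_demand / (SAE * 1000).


SAE in g O2/kWh = 1.3 * 1000 = 1300 g/kWh
P = DO_demand / SAE_g = 3099.6 / 1300 = 2.38431 kW

2.38431 kW


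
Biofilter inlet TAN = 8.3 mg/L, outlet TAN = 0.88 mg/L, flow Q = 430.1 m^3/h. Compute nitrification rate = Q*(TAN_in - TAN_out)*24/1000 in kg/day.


Concentration drop: TAN_in - TAN_out = 8.3 - 0.88 = 7.42 mg/L
Hourly TAN removed = Q * dTAN = 430.1 m^3/h * 7.42 mg/L = 3191.342 g/h  (m^3/h * mg/L = g/h)
Daily TAN removed = 3191.342 * 24 = 76592.208 g/day
Convert to kg/day: 76592.208 / 1000 = 76.592208 kg/day

76.592208 kg/day


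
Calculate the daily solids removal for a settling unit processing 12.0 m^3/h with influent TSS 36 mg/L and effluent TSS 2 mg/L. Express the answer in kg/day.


Concentration drop: TSS_in - TSS_out = 36 - 2 = 34 mg/L
Hourly solids removed = Q * dTSS = 12.0 m^3/h * 34 mg/L = 408 g/h  (m^3/h * mg/L = g/h)
Daily solids removed = 408 * 24 = 9792 g/day
Convert g to kg: 9792 / 1000 = 9.792 kg/day

9.792 kg/day


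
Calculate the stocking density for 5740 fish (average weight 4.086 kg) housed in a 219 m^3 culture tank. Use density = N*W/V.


Total biomass = 5740 fish * 4.086 kg = 23453.64 kg
Density = total biomass / volume = 23453.64 / 219 = 107.094 kg/m^3

107.094 kg/m^3


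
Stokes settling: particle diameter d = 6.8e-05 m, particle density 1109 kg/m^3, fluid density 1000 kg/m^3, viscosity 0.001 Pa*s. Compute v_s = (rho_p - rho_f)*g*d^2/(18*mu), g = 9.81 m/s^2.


Density difference: rho_p - rho_f = 1109 - 1000 = 109 kg/m^3
d^2 = (6.8e-05)^2 = 4.624e-09 m^2
Numerator = (rho_p - rho_f) * g * d^2 = 109 * 9.81 * 4.624e-09 = 4.944397e-06
Denominator = 18 * mu = 18 * 0.001 = 0.018
v_s = 4.944397e-06 / 0.018 = 2.74689e-04 m/s
Check: Re = rho_f * v_s * d / mu = 1000 * 2.74689e-04 * 6.8e-05 / 0.001 = 0.0187 < 1, so Stokes' law applies.

2.74689e-04 m/s


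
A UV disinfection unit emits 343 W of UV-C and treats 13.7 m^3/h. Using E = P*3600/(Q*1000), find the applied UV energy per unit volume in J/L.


Energy delivered per hour = 343 W * 3600 s = 1234800 J/h
Volume treated per hour = 13.7 m^3/h * 1000 = 13700 L/h
dose = 1234800 / 13700 = 90.1314 J/L

90.1314 J/L


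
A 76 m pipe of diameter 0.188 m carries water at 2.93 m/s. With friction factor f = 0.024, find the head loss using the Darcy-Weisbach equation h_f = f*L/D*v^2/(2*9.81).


v^2 = 2.93^2 = 8.5849 m^2/s^2
L/D = 76/0.188 = 404.25532
h_f = f*(L/D)*v^2/(2g) = 0.024 * 404.25532 * 8.5849 / 19.62 = 4.24525 m

4.24525 m


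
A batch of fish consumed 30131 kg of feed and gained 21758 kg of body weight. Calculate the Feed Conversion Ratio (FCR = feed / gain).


FCR = feed consumed / weight gained
FCR = 30131 kg / 21758 kg = 1.38482

1.38482


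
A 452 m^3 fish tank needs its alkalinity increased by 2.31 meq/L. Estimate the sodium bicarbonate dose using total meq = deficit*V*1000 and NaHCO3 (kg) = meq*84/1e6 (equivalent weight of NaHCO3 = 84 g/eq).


Tank volume in L = 452 m^3 * 1000 = 452000 L
Total meq required = 2.31 meq/L * 452000 L = 1044120 meq
NaHCO3 mass = 1044120 meq * 84 mg/meq / 1e6 = 87.7061 kg

87.7061 kg


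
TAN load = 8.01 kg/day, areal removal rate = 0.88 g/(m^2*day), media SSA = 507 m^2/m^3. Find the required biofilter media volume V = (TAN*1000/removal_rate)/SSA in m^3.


A = 8.01*1000 / 0.88 = 9102.2727 m^2
V = 9102.2727 / 507 = 17.9532

17.9532 m^3


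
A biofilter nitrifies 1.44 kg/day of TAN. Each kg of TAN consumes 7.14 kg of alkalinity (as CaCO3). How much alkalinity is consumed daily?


Alkalinity factor: 7.14 kg CaCO3 consumed per kg TAN nitrified
alk = 1.44 kg TAN * 7.14 = 10.2816 kg CaCO3/day

10.2816 kg CaCO3/day


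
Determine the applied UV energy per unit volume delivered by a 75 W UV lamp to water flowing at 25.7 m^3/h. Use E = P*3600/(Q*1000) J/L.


Energy delivered per hour = 75 W * 3600 s = 270000 J/h
Volume treated per hour = 25.7 m^3/h * 1000 = 25700 L/h
dose = 270000 / 25700 = 10.5058 J/L

10.5058 J/L


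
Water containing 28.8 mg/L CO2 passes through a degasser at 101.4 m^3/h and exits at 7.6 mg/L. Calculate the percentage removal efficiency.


CO2_out / CO2_in = 7.6 / 28.8 = 0.26388889
Fraction remaining = 0.26388889
efficiency = (1 - 0.26388889) * 100 = 73.6111 %

73.6111 %


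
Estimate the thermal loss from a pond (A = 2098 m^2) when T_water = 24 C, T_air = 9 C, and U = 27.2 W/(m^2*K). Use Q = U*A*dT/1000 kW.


Temperature difference dT = 24 - 9 = 15 K
Heat loss (W) = U * A * dT = 27.2 * 2098 * 15 = 855984 W
Convert to kW: 855984 / 1000 = 855.984 kW

855.984 kW


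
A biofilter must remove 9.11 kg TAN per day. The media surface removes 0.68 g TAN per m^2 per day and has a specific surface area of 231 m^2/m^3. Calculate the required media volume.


A = 9.11*1000 / 0.68 = 13397.059 m^2
V = 13397.059 / 231 = 57.9959

57.9959 m^3


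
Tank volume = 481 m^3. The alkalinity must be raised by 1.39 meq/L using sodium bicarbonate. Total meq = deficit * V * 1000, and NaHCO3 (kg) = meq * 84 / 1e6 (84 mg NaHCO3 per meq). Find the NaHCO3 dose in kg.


Tank volume in L = 481 m^3 * 1000 = 481000 L
Total meq required = 1.39 meq/L * 481000 L = 668590 meq
NaHCO3 mass = 668590 meq * 84 mg/meq / 1e6 = 56.1616 kg

56.1616 kg


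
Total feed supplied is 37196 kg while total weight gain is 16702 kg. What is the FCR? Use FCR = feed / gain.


FCR = feed consumed / weight gained
FCR = 37196 kg / 16702 kg = 2.22704

2.22704


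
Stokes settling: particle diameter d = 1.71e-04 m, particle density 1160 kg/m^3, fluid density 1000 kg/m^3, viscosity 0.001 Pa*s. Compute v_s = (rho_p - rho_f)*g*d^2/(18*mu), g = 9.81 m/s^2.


Density difference: rho_p - rho_f = 1160 - 1000 = 160 kg/m^3
d^2 = (1.71e-04)^2 = 2.9241e-08 m^2
Numerator = (rho_p - rho_f) * g * d^2 = 160 * 9.81 * 2.9241e-08 = 4.5896674e-05
Denominator = 18 * mu = 18 * 0.001 = 0.018
v_s = 4.5896674e-05 / 0.018 = 0.00254982 m/s
Check: Re = rho_f * v_s * d / mu = 1000 * 0.00254982 * 1.71e-04 / 0.001 = 0.436 < 1, so Stokes' law applies.

0.00254982 m/s


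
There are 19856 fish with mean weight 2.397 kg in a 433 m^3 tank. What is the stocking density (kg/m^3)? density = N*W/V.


Total biomass = 19856 fish * 2.397 kg = 47594.832 kg
Density = total biomass / volume = 47594.832 / 433 = 109.919 kg/m^3

109.919 kg/m^3


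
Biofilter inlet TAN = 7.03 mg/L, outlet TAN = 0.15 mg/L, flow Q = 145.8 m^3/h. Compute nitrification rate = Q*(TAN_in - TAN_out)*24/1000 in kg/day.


Concentration drop: TAN_in - TAN_out = 7.03 - 0.15 = 6.88 mg/L
Hourly TAN removed = Q * dTAN = 145.8 m^3/h * 6.88 mg/L = 1003.104 g/h  (m^3/h * mg/L = g/h)
Daily TAN removed = 1003.104 * 24 = 24074.496 g/day
Convert to kg/day: 24074.496 / 1000 = 24.074496 kg/day

24.074496 kg/day


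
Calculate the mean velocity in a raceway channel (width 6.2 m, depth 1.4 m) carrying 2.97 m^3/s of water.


Cross-sectional area = W * d = 6.2 * 1.4 = 8.68 m^2
Velocity = Q / A = 2.97 / 8.68 = 0.342166 m/s

0.342166 m/s


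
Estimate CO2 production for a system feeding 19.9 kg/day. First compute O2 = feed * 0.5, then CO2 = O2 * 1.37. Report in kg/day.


O2 = 19.9 * 0.5 = 9.95
CO2 = 9.95 * 1.37 = 13.6315

13.6315 kg/day


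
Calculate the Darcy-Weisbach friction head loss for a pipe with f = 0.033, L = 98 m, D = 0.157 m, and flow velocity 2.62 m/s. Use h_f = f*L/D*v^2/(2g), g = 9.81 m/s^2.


v^2 = 2.62^2 = 6.8644 m^2/s^2
L/D = 98/0.157 = 624.20382
h_f = f*(L/D)*v^2/(2g) = 0.033 * 624.20382 * 6.8644 / 19.62 = 7.20682 m

7.20682 m


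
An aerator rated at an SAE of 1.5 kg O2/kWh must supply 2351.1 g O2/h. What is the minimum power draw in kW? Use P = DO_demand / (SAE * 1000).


SAE in g O2/kWh = 1.5 * 1000 = 1500 g/kWh
P = DO_demand / SAE_g = 2351.1 / 1500 = 1.5674 kW

1.5674 kW


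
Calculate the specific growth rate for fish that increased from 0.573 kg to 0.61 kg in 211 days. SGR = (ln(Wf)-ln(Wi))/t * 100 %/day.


ln(W_f) = ln(0.61) = -0.49429632
ln(W_i) = ln(0.573) = -0.55686956
ln(W_f) - ln(W_i) = -0.49429632 - -0.55686956 = 0.06257324
SGR = 0.06257324 / 211 * 100 = 0.0296556 %/day

0.0296556 %/day


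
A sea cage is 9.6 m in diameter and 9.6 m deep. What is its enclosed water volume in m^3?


r = d/2 = 9.6/2 = 4.8 m
Base area = pi*r^2 = pi*4.8^2 = 72.382295 m^2
Volume = 72.382295 * 9.6 = 694.87 m^3

694.87 m^3


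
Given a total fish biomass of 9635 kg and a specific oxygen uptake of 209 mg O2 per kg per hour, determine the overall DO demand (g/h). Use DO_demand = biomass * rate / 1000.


Total O2 consumption (mg/h) = 9635 kg * 209 mg/(kg*h) = 2013715 mg/h
Convert to g/h: 2013715 / 1000 = 2013.715 g/h

2013.715 g/h


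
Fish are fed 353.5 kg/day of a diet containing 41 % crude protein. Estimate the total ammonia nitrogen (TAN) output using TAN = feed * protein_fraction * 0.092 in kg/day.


Protein in feed = 353.5 * 41/100 = 144.935 kg/day
TAN = protein * 0.092 = 144.935 * 0.092 = 13.33402 kg/day

13.33402 kg/day


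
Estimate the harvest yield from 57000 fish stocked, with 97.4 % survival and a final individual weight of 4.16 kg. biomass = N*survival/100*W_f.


Survivors = 57000 * 97.4/100 = 55518 fish
Harvest biomass = survivors * W_f = 55518 * 4.16 = 230954.88 kg

230954.88 kg


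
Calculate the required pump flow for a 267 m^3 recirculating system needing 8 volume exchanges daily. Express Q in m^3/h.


Daily recirculation volume = 267 m^3 * 8 = 2136 m^3/day
Flow rate Q = daily volume / 24 h = 2136 / 24 = 89 m^3/h

89 m^3/h


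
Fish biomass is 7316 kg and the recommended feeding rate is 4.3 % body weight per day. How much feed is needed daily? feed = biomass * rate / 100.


Feeding rate fraction = 4.3% / 100 = 0.043
Daily feed = 7316 kg * 0.043 = 314.588 kg/day

314.588 kg/day


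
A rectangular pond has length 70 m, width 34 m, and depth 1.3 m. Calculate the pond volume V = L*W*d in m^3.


Base area = L * W = 70 * 34 = 2380 m^2
Volume = area * depth = 2380 * 1.3 = 3094 m^3

3094 m^3


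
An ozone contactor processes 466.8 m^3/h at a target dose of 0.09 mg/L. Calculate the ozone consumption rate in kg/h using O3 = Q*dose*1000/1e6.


O3 demand (mg/h) = Q * dose * 1000 = 466.8 * 0.09 * 1000 = 42012 mg/h
Convert mg to kg: 42012 / 1e6 = 0.042012 kg/h

0.042012 kg/h


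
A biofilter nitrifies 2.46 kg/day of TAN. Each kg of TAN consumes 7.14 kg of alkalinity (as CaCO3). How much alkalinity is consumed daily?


Alkalinity factor: 7.14 kg CaCO3 consumed per kg TAN nitrified
alk = 2.46 kg TAN * 7.14 = 17.5644 kg CaCO3/day

17.5644 kg CaCO3/day


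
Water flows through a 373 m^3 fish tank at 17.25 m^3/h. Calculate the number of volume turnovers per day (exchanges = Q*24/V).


Daily flow volume = 17.25 m^3/h * 24 h = 414 m^3/day
Exchanges = daily flow / tank volume = 414 / 373 = 1.10992 exchanges/day

1.10992 exchanges/day


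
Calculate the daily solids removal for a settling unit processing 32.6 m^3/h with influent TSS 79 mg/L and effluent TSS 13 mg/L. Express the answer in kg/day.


Concentration drop: TSS_in - TSS_out = 79 - 13 = 66 mg/L
Hourly solids removed = Q * dTSS = 32.6 m^3/h * 66 mg/L = 2151.6 g/h  (m^3/h * mg/L = g/h)
Daily solids removed = 2151.6 * 24 = 51638.4 g/day
Convert g to kg: 51638.4 / 1000 = 51.6384 kg/day

51.6384 kg/day


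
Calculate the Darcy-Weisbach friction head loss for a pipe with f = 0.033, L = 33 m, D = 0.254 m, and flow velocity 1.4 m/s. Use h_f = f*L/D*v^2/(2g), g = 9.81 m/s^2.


v^2 = 1.4^2 = 1.96 m^2/s^2
L/D = 33/0.254 = 129.92126
h_f = f*(L/D)*v^2/(2g) = 0.033 * 129.92126 * 1.96 / 19.62 = 0.428303 m

0.428303 m


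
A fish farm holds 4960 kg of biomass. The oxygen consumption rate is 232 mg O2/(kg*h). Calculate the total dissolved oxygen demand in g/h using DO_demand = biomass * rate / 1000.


Total O2 consumption (mg/h) = 4960 kg * 232 mg/(kg*h) = 1150720 mg/h
Convert to g/h: 1150720 / 1000 = 1150.72 g/h

1150.72 g/h


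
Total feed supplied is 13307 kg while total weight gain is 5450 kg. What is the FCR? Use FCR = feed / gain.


FCR = feed consumed / weight gained
FCR = 13307 kg / 5450 kg = 2.44165

2.44165


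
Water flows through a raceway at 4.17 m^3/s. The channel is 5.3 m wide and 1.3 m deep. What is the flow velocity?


Cross-sectional area = W * d = 5.3 * 1.3 = 6.89 m^2
Velocity = Q / A = 4.17 / 6.89 = 0.605225 m/s

0.605225 m/s


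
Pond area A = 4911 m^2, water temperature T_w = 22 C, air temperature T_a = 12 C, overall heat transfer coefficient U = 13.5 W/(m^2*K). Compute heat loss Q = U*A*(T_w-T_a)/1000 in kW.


Temperature difference dT = 22 - 12 = 10 K
Heat loss (W) = U * A * dT = 13.5 * 4911 * 10 = 662985 W
Convert to kW: 662985 / 1000 = 662.985 kW

662.985 kW


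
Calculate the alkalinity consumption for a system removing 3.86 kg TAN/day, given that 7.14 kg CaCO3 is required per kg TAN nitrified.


Alkalinity factor: 7.14 kg CaCO3 consumed per kg TAN nitrified
alk = 3.86 kg TAN * 7.14 = 27.5604 kg CaCO3/day

27.5604 kg CaCO3/day


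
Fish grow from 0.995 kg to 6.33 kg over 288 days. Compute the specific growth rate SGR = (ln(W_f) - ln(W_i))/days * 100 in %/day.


ln(W_f) = ln(6.33) = 1.8453002
ln(W_i) = ln(0.995) = -0.0050125418
ln(W_f) - ln(W_i) = 1.8453002 - -0.0050125418 = 1.8503127
SGR = 1.8503127 / 288 * 100 = 0.64247 %/day

0.64247 %/day


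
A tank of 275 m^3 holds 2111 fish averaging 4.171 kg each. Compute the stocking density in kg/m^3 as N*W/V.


Total biomass = 2111 fish * 4.171 kg = 8804.981 kg
Density = total biomass / volume = 8804.981 / 275 = 32.0181 kg/m^3

32.0181 kg/m^3


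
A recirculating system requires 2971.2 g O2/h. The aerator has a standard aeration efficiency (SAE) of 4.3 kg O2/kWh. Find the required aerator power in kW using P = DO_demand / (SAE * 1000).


SAE in g O2/kWh = 4.3 * 1000 = 4300 g/kWh
P = DO_demand / SAE_g = 2971.2 / 4300 = 0.690977 kW

0.690977 kW


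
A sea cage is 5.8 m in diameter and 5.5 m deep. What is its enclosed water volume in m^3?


r = d/2 = 5.8/2 = 2.9 m
Base area = pi*r^2 = pi*2.9^2 = 26.420794 m^2
Volume = 26.420794 * 5.5 = 145.314 m^3

145.314 m^3


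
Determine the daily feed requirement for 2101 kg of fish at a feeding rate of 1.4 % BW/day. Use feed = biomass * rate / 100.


Feeding rate fraction = 1.4% / 100 = 0.014
Daily feed = 2101 kg * 0.014 = 29.414 kg/day

29.414 kg/day


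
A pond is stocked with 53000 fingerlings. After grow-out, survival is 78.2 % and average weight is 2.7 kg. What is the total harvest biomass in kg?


Survivors = 53000 * 78.2/100 = 41446 fish
Harvest biomass = survivors * W_f = 41446 * 2.7 = 111904.2 kg

111904.2 kg


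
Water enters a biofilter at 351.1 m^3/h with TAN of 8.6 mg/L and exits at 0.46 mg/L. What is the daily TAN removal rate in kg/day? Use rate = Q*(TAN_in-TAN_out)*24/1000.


Concentration drop: TAN_in - TAN_out = 8.6 - 0.46 = 8.14 mg/L
Hourly TAN removed = Q * dTAN = 351.1 m^3/h * 8.14 mg/L = 2857.954 g/h  (m^3/h * mg/L = g/h)
Daily TAN removed = 2857.954 * 24 = 68590.896 g/day
Convert to kg/day: 68590.896 / 1000 = 68.590896 kg/day

68.590896 kg/day


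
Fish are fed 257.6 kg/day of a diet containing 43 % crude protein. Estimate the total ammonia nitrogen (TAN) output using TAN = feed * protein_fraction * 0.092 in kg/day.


Protein in feed = 257.6 * 43/100 = 110.768 kg/day
TAN = protein * 0.092 = 110.768 * 0.092 = 10.190656 kg/day

10.190656 kg/day


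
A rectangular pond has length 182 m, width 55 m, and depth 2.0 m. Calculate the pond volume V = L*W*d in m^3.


Base area = L * W = 182 * 55 = 10010 m^2
Volume = area * depth = 10010 * 2.0 = 20020 m^3

20020 m^3


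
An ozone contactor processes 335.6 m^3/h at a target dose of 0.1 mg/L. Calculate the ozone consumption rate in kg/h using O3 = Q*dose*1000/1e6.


O3 demand (mg/h) = Q * dose * 1000 = 335.6 * 0.1 * 1000 = 33560 mg/h
Convert mg to kg: 33560 / 1e6 = 0.03356 kg/h

0.03356 kg/h


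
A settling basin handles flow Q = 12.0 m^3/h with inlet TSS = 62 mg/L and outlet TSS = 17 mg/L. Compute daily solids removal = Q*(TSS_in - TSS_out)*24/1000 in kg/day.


Concentration drop: TSS_in - TSS_out = 62 - 17 = 45 mg/L
Hourly solids removed = Q * dTSS = 12.0 m^3/h * 45 mg/L = 540 g/h  (m^3/h * mg/L = g/h)
Daily solids removed = 540 * 24 = 12960 g/day
Convert g to kg: 12960 / 1000 = 12.96 kg/day

12.96 kg/day


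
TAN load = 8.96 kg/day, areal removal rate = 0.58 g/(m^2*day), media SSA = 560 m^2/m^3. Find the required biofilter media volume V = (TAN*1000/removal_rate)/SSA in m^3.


A = 8.96*1000 / 0.58 = 15448.276 m^2
V = 15448.276 / 560 = 27.5862

27.5862 m^3


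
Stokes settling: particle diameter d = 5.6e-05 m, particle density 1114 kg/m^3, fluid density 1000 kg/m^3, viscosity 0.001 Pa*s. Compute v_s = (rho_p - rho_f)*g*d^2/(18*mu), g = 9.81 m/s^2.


Density difference: rho_p - rho_f = 1114 - 1000 = 114 kg/m^3
d^2 = (5.6e-05)^2 = 3.136e-09 m^2
Numerator = (rho_p - rho_f) * g * d^2 = 114 * 9.81 * 3.136e-09 = 3.5071142e-06
Denominator = 18 * mu = 18 * 0.001 = 0.018
v_s = 3.5071142e-06 / 0.018 = 1.9484e-04 m/s
Check: Re = rho_f * v_s * d / mu = 1000 * 1.9484e-04 * 5.6e-05 / 0.001 = 0.0109 < 1, so Stokes' law applies.

1.9484e-04 m/s


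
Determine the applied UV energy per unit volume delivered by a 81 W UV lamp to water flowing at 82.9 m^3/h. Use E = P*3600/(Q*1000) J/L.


Energy delivered per hour = 81 W * 3600 s = 291600 J/h
Volume treated per hour = 82.9 m^3/h * 1000 = 82900 L/h
dose = 291600 / 82900 = 3.51749 J/L

3.51749 J/L


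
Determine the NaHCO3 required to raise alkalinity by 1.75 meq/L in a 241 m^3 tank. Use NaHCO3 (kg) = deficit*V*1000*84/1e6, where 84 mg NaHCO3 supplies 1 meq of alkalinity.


Tank volume in L = 241 m^3 * 1000 = 241000 L
Total meq required = 1.75 meq/L * 241000 L = 421750 meq
NaHCO3 mass = 421750 meq * 84 mg/meq / 1e6 = 35.427 kg

35.427 kg


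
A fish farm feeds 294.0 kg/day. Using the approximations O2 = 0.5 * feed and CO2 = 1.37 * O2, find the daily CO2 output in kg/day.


O2 = 294.0 * 0.5 = 147
CO2 = 147 * 1.37 = 201.39

201.39 kg/day


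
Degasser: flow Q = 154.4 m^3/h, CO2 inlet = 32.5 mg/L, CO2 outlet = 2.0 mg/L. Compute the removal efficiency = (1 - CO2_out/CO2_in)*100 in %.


CO2_out / CO2_in = 2.0 / 32.5 = 0.061538462
Fraction remaining = 0.061538462
efficiency = (1 - 0.061538462) * 100 = 93.8462 %

93.8462 %


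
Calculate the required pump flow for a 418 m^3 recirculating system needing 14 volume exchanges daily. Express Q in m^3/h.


Daily recirculation volume = 418 m^3 * 14 = 5852 m^3/day
Flow rate Q = daily volume / 24 h = 5852 / 24 = 243.833 m^3/h

243.833 m^3/h


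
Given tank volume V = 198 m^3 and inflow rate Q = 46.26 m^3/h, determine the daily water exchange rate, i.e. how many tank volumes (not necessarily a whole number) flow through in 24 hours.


Daily flow volume = 46.26 m^3/h * 24 h = 1110.24 m^3/day
Exchanges = daily flow / tank volume = 1110.24 / 198 = 5.60727 exchanges/day

5.60727 exchanges/day


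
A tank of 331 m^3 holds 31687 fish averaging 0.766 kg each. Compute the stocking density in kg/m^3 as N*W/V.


Total biomass = 31687 fish * 0.766 kg = 24272.242 kg
Density = total biomass / volume = 24272.242 / 331 = 73.33 kg/m^3

73.33 kg/m^3


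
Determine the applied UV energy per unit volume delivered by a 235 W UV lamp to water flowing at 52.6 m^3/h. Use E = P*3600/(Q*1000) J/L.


Energy delivered per hour = 235 W * 3600 s = 846000 J/h
Volume treated per hour = 52.6 m^3/h * 1000 = 52600 L/h
dose = 846000 / 52600 = 16.0837 J/L

16.0837 J/L


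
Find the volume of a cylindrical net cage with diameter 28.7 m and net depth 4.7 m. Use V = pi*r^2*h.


r = d/2 = 28.7/2 = 14.35 m
Base area = pi*r^2 = pi*14.35^2 = 646.92461 m^2
Volume = 646.92461 * 4.7 = 3040.55 m^3

3040.55 m^3


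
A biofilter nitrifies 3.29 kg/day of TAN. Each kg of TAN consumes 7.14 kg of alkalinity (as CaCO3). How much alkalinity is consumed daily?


Alkalinity factor: 7.14 kg CaCO3 consumed per kg TAN nitrified
alk = 3.29 kg TAN * 7.14 = 23.4906 kg CaCO3/day

23.4906 kg CaCO3/day


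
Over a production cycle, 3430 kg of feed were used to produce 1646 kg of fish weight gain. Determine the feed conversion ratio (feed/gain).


FCR = feed consumed / weight gained
FCR = 3430 kg / 1646 kg = 2.08384

2.08384


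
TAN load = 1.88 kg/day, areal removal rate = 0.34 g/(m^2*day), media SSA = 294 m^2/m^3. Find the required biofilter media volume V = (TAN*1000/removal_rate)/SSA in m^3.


A = 1.88*1000 / 0.34 = 5529.4118 m^2
V = 5529.4118 / 294 = 18.8075

18.8075 m^3


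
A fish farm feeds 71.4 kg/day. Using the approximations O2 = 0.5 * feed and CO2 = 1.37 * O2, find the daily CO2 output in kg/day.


O2 = 71.4 * 0.5 = 35.7
CO2 = 35.7 * 1.37 = 48.909

48.909 kg/day


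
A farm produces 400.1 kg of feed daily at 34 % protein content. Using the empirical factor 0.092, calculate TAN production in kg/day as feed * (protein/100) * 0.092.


Protein in feed = 400.1 * 34/100 = 136.034 kg/day
TAN = protein * 0.092 = 136.034 * 0.092 = 12.515128 kg/day

12.515128 kg/day


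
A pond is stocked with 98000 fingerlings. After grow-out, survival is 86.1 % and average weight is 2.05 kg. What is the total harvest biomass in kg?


Survivors = 98000 * 86.1/100 = 84378 fish
Harvest biomass = survivors * W_f = 84378 * 2.05 = 172974.9 kg

172974.9 kg


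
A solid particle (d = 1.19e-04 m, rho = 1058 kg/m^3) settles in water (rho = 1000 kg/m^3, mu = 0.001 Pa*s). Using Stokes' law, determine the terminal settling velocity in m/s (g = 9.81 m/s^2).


Density difference: rho_p - rho_f = 1058 - 1000 = 58 kg/m^3
d^2 = (1.19e-04)^2 = 1.4161e-08 m^2
Numerator = (rho_p - rho_f) * g * d^2 = 58 * 9.81 * 1.4161e-08 = 8.0573258e-06
Denominator = 18 * mu = 18 * 0.001 = 0.018
v_s = 8.0573258e-06 / 0.018 = 4.47629e-04 m/s
Check: Re = rho_f * v_s * d / mu = 1000 * 4.47629e-04 * 1.19e-04 / 0.001 = 0.0533 < 1, so Stokes' law applies.

4.47629e-04 m/s


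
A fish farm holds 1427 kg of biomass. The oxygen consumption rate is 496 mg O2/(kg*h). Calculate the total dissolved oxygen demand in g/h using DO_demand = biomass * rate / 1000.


Total O2 consumption (mg/h) = 1427 kg * 496 mg/(kg*h) = 707792 mg/h
Convert to g/h: 707792 / 1000 = 707.792 g/h

707.792 g/h
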